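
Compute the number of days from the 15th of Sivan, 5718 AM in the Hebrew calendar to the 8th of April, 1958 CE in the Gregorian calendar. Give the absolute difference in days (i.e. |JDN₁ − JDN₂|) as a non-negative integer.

56

First date → JDN 2436358; second date → JDN 2436302.
The interval is |2436358 − 2436302| = 56 days.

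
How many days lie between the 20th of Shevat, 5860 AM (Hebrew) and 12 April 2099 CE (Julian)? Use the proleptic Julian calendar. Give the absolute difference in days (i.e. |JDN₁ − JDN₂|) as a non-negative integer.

280

JDN of the first date = 2488099.
JDN of the second date = 2487819.
|2487819 − 2488099| = 280.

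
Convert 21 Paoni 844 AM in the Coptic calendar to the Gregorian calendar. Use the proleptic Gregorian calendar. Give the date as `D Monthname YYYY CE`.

22 June 1128 CE

Julian Day Number of the source date = 2133226.
Converting JDN 2133226 to the Gregorian calendar gives 22 June 1128 CE.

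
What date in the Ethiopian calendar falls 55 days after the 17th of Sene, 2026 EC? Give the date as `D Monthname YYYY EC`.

JDN of the 17th of Sene, 2026 EC = 2464138.
2464138 + 55 = 2464193.
JDN 2464193 in the Ethiopian calendar is 12 Nehase 2026 EC.

12 Nehase 2026 EC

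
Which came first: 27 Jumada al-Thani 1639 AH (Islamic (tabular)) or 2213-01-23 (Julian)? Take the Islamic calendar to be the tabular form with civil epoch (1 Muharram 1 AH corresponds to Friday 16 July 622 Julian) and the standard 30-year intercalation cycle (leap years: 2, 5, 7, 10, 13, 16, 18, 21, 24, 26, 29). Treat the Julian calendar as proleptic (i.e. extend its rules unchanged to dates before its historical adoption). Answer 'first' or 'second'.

First date → JDN 2529067; second date → JDN 2529379.
JDN 2529067 < JDN 2529379, so the first date is earlier.

first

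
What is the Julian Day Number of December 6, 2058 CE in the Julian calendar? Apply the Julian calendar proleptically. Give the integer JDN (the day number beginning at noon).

In the Gregorian calendar the same day is 19 December 2058.
JDN 2451545 is 1 January 2000 CE (Gregorian); the target day is +21537 days from there, so JDN = 2473082.

2473082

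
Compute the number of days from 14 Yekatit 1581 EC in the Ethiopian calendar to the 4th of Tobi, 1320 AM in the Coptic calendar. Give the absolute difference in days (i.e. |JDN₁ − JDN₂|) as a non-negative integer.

5439

First date → JDN 2301479; second date → JDN 2306918.
The interval is |2301479 − 2306918| = 5439 days.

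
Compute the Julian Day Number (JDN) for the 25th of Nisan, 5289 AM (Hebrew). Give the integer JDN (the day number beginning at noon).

2279619

Equivalently 14 April 1529 (proleptic Gregorian).
JDN 2400001 is 17 November 1858 CE (Gregorian), MJD 0; the target day is −120382 days from there, so JDN = 2279619.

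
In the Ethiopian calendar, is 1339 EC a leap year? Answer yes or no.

yes

1339 mod 4 = 3; in the Ethiopian calendar a year is leap when year mod 4 = 3, so it is a leap year.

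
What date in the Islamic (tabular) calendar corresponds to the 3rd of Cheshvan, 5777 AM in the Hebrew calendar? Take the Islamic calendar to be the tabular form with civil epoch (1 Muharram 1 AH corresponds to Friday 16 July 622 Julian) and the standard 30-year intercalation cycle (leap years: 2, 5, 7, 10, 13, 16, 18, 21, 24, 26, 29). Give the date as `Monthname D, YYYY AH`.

Julian Day Number of the source date = 2457697.
Converting JDN 2457697 to the tabular Islamic calendar gives 3 Safar 1438 AH.

Safar 3, 1438 AH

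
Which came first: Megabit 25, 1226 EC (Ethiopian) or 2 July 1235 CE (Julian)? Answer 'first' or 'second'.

Converting both to JDN: 2171856 vs 2172324; the smaller is the first.

first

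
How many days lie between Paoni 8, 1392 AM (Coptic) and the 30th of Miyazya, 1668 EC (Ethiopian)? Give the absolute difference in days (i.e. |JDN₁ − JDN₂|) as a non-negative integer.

38

JDN of the first date = 2333370.
JDN of the second date = 2333332.
|2333332 − 2333370| = 38.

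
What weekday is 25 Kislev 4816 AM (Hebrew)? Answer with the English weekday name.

Sunday

This is JDN 2106747 (23 December 1055 Gregorian).
JDN 2106747 mod 7 = 6, and JDN 0 was a Monday, so this is a Sunday.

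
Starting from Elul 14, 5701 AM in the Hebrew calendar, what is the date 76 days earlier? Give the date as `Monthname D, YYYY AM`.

Sivan 27, 5701 AM

Counting 76 days back from JDN 2430244 reaches JDN 2430168, which is Sivan 27, 5701 AM.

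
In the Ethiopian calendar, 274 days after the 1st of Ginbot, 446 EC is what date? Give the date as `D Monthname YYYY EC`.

Counting 274 days forward from JDN 1886997 reaches JDN 1887271, which is 30 Tir 447 EC.

30 Tir 447 EC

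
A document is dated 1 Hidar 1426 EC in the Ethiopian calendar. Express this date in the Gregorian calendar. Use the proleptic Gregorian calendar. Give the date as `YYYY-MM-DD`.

1433-11-06

Both dates share Julian Day Number 2244762; in the Gregorian calendar that is 6 November 1433 CE.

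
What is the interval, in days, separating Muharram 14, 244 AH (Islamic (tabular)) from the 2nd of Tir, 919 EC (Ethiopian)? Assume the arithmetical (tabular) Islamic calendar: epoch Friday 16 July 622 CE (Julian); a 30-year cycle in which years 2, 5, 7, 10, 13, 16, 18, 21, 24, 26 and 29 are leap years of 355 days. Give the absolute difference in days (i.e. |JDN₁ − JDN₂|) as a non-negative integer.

25077

JDN of the first date = 2034564.
JDN of the second date = 2059641.
|2059641 − 2034564| = 25077.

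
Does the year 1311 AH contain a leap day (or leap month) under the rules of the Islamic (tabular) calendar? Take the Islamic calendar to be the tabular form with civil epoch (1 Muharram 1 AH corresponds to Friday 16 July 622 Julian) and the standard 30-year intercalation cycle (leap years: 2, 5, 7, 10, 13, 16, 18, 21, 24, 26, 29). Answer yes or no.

Year 1311 AH is year 21 of its 30-year cycle; leap positions are 2, 5, 7, 10, 13, 16, 18, 21, 24, 26, 29, so it is a leap year (355 days).

yes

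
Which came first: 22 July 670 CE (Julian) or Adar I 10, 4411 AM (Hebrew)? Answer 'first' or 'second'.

Converting both to JDN: 1965978 vs 1958873; the smaller is the second.

second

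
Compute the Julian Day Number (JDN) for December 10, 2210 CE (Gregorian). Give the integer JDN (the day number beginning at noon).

JDN 2451545 is 1 January 2000 CE (Gregorian); the target day is +77044 days from there, so JDN = 2528589.

2528589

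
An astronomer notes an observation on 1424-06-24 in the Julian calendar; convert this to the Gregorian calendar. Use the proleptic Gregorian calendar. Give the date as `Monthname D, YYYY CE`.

July 3, 1424 CE

At this point the Julian calendar is 9 days behind the Gregorian.
24 June 1424 Julian + 9 days → 3 July 1424 Gregorian.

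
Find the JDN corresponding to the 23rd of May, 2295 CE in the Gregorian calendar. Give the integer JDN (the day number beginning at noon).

2559434

JDN 2299161 is 15 October 1582 CE (Gregorian); the target day is +260273 days from there, so JDN = 2559434.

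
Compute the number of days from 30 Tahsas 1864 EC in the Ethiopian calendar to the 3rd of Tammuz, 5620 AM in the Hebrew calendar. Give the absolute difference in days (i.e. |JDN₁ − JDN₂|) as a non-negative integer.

4216

JDN of the first date = 2404801.
JDN of the second date = 2400585.
|2400585 − 2404801| = 4216.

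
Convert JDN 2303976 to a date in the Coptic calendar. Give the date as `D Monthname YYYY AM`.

14 Koiak 1312 AM

The Gregorian equivalent of JDN 2303976 is 21 December 1595.
In the Coptic calendar that day is 14 Koiak 1312 AM.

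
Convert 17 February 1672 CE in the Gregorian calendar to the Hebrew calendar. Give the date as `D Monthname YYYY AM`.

19 Adar I 5432 AM

Both dates share Julian Day Number 2331793; in the Hebrew calendar that is 19 Adar I 5432 AM.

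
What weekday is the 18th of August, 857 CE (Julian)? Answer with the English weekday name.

This is JDN 2034307 (22 August 857 Gregorian).
Since JDN mod 7 = 2 (0 = Monday), the day is Wednesday.

Wednesday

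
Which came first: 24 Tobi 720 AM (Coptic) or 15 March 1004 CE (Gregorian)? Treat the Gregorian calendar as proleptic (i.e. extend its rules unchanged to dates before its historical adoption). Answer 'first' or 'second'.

first

First date → JDN 2087788; second date → JDN 2087837.
JDN 2087788 < JDN 2087837, so the first date is earlier.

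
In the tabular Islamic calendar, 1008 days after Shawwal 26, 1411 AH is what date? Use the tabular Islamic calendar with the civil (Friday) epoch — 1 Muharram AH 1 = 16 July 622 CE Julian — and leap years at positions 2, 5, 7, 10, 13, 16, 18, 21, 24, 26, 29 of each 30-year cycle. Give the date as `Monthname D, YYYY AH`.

Ramadan 1, 1414 AH

JDN of Shawwal 26, 1411 AH = 2448388.
2448388 + 1008 = 2449396.
JDN 2449396 in the tabular Islamic calendar is Ramadan 1, 1414 AH.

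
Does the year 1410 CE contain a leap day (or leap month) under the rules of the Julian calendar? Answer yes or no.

1410 mod 4 = 2, so it is a common year in the Julian calendar.

no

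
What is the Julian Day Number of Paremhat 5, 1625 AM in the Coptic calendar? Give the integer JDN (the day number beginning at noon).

In the Gregorian calendar the same day is 14 March 1909.
JDN 2400001 is 17 November 1858 CE (Gregorian), MJD 0; the target day is +18379 days from there, so JDN = 2418380.

2418380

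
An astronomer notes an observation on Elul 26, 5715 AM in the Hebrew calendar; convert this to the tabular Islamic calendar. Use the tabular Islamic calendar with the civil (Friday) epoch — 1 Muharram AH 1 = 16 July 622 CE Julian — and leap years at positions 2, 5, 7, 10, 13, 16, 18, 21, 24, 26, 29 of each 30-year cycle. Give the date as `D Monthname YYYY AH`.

25 Muharram 1375 AH

Both dates share Julian Day Number 2435364; in the tabular Islamic calendar that is 25 Muharram 1375 AH.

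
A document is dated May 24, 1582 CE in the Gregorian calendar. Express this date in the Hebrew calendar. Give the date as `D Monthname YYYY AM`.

Both dates share Julian Day Number 2299017; in the Hebrew calendar that is 22 Iyar 5342 AM.

22 Iyar 5342 AM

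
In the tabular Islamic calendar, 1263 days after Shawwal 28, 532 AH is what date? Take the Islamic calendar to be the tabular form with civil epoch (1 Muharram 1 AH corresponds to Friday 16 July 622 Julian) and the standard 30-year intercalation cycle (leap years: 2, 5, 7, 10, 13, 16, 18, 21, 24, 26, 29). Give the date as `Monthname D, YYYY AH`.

Counting 1263 days forward from JDN 2136902 reaches JDN 2138165, which is Jumada al-Awwal 22, 536 AH.

Jumada al-Awwal 22, 536 AH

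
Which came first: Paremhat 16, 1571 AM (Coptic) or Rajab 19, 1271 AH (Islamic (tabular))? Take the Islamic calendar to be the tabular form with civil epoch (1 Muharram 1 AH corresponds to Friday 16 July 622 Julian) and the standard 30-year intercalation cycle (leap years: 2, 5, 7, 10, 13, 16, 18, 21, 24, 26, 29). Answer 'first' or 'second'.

First date → JDN 2398667; second date → JDN 2398681.
JDN 2398667 < JDN 2398681, so the first date is earlier.

first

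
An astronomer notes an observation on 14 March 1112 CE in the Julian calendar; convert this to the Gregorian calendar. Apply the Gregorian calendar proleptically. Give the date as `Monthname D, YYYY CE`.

March 21, 1112 CE

For dates in this range the Gregorian date is 7 days ahead of the Julian.
14 March 1112 Julian + 7 days → 21 March 1112 Gregorian.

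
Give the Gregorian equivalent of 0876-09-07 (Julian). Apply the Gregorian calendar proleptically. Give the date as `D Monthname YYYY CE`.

At this point the Julian calendar is 4 days behind the Gregorian.
7 September 876 Julian + 4 days → 11 September 876 Gregorian.

11 September 876 CE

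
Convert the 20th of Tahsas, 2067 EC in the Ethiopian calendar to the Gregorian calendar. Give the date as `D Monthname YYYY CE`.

Both dates share Julian Day Number 2478936; in the Gregorian calendar that is 29 December 2074 CE.

29 December 2074 CE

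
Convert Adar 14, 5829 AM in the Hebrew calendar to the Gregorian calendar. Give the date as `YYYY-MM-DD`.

2069-03-07

Julian Day Number of the source date = 2476813.
Converting JDN 2476813 to the Gregorian calendar gives 7 March 2069 CE.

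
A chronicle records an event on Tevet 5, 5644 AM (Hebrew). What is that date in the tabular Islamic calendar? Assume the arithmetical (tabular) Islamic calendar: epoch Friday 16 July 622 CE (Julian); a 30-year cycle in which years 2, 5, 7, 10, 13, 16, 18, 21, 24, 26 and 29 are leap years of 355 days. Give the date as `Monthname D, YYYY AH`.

Julian Day Number of the source date = 2409179.
Converting JDN 2409179 to the tabular Islamic calendar gives 4 Rabi' al-Awwal 1301 AH.

Rabi' al-Awwal 4, 1301 AH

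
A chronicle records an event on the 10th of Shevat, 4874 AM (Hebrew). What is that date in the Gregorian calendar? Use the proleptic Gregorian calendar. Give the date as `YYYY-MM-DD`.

1114-01-26

Julian Day Number of the source date = 2127965.
Converting JDN 2127965 to the Gregorian calendar gives 26 January 1114 CE.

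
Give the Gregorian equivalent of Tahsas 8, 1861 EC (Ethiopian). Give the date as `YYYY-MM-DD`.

1868-12-16

Both dates share Julian Day Number 2403683; in the Gregorian calendar that is 16 December 1868 CE.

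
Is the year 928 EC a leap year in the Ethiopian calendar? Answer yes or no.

928 mod 4 = 0; in the Ethiopian calendar a year is leap when year mod 4 = 3, so it is a common year.

no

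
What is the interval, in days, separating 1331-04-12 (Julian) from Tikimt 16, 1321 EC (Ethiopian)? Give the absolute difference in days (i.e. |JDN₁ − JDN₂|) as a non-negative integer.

911

First date → JDN 2207307; second date → JDN 2206396.
The interval is |2207307 − 2206396| = 911 days.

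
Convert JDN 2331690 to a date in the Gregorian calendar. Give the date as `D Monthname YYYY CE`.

JDN 2451545 is 1 Jan 2000; 2331690 is −119855 days from there.

6 November 1671 CE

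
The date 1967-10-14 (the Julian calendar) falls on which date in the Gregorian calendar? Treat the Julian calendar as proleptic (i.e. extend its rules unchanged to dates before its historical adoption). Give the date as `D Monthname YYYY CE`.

The Julian–Gregorian offset here is 13 days (Julian trailing).
14 October 1967 Julian + 13 days → 27 October 1967 Gregorian.

27 October 1967 CE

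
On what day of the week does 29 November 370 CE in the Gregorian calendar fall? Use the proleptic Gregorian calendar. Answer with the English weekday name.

JDN 1856532 mod 7 = 6, and JDN 0 was a Monday, so this is a Sunday.

Sunday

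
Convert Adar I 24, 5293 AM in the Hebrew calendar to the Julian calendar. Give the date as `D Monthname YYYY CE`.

19 February 1533 CE

Both dates share Julian Day Number 2281036; in the Julian calendar that is 19 February 1533 CE.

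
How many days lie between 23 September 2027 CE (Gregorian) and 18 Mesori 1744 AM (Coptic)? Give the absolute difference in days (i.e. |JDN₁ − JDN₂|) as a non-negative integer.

JDN of the first date = 2461672.
JDN of the second date = 2462008.
|2462008 − 2461672| = 336.

336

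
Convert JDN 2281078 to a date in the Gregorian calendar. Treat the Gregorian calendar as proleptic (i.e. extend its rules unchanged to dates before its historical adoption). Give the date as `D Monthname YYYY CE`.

12 April 1533 CE

Counting from JDN 2299161 = 15 Oct 1582 gives an offset of -18083 days.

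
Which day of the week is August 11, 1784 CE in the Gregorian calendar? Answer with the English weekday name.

Since JDN mod 7 = 2 (0 = Monday), the day is Wednesday.

Wednesday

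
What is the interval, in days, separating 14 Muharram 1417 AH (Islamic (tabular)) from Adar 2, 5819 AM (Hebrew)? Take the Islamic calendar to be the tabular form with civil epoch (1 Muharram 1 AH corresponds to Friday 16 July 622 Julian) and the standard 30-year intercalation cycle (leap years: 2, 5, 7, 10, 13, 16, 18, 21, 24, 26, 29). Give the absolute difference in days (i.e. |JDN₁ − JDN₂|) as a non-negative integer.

22904

First date → JDN 2450236; second date → JDN 2473140.
The interval is |2450236 − 2473140| = 22904 days.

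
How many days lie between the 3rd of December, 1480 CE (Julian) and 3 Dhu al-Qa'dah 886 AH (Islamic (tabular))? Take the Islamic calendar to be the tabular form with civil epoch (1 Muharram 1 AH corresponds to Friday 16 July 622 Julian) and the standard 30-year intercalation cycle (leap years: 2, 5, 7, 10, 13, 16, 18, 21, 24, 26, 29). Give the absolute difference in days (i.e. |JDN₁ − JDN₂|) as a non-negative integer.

First date → JDN 2261965; second date → JDN 2262351.
The interval is |2261965 − 2262351| = 386 days.

386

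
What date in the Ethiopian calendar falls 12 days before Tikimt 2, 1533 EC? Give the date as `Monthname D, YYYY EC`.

The starting date is JDN 2283815; 2283815 − 12 = 2283803.
JDN 2283803 corresponds to Meskerem 20, 1533 EC.

Meskerem 20, 1533 EC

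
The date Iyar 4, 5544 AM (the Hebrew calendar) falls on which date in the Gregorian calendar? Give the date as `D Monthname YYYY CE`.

Both dates share Julian Day Number 2372768; in the Gregorian calendar that is 25 April 1784 CE.

25 April 1784 CE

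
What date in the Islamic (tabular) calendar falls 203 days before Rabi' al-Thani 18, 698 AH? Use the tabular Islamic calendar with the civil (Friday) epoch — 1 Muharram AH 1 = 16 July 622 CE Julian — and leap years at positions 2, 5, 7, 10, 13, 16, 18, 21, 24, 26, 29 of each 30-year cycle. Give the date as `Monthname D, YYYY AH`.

Ramadan 23, 697 AH

JDN of Rabi' al-Thani 18, 698 AH = 2195540.
2195540 − 203 = 2195337.
JDN 2195337 in the tabular Islamic calendar is Ramadan 23, 697 AH.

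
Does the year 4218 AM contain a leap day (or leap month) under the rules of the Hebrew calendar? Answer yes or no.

Hebrew year 4218 is year 19 of its 19-year Metonic cycle; leap years are at positions 3, 6, 8, 11, 14, 17, 19, so it is a leap year (13 months).

yes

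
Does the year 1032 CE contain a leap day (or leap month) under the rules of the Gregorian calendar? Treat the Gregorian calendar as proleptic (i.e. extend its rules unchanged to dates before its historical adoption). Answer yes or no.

yes

1032 is divisible by 4 and not by 100, so it is a leap year.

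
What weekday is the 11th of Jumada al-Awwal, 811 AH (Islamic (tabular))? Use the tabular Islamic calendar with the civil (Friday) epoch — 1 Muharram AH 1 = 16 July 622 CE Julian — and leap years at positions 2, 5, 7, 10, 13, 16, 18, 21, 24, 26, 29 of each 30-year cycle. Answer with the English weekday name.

This is JDN 2235605 (11 October 1408 Gregorian).
JDN 2235605 mod 7 = 1, and JDN 0 was a Monday, so this is a Tuesday.

Tuesday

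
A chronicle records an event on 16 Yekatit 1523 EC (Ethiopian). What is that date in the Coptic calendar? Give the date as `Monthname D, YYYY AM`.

Meshir 16, 1247 AM

Julian Day Number of the source date = 2280296.
Converting JDN 2280296 to the Coptic calendar gives 16 Meshir 1247 AM.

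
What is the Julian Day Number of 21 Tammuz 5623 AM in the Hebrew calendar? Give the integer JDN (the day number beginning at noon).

In the Gregorian calendar the same day is 8 July 1863.
JDN 2451545 is 1 January 2000 CE (Gregorian); the target day is −49850 days from there, so JDN = 2401695.

2401695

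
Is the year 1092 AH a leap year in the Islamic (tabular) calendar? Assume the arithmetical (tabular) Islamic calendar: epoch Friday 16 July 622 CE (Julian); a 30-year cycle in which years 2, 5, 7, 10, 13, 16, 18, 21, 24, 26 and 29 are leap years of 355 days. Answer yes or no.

Year 1092 AH is year 12 of its 30-year cycle; leap positions are 2, 5, 7, 10, 13, 16, 18, 21, 24, 26, 29, so it is a common year (354 days).

no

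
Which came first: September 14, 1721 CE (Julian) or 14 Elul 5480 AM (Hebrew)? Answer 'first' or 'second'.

First date → JDN 2349910; second date → JDN 2349537.
JDN 2349537 < JDN 2349910, so the second date is earlier.

second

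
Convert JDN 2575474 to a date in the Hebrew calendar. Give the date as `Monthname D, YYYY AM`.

Nisan 13, 6099 AM

The Gregorian equivalent of JDN 2575474 is 23 April 2339.
In the Hebrew calendar that day is Nisan 13, 6099 AM.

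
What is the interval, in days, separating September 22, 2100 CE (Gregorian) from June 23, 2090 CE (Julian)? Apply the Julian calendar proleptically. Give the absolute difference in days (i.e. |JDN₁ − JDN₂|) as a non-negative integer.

3730

JDN of the first date = 2488334.
JDN of the second date = 2484604.
|2484604 − 2488334| = 3730.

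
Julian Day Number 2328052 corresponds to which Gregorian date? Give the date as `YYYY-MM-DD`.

Counting from JDN 2299161 = 15 Oct 1582 gives an offset of 28891 days.

1661-11-20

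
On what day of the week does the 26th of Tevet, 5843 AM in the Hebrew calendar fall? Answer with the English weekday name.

Saturday

Equivalently 16 January 2083 Gregorian, JDN 2481876.
Since JDN mod 7 = 5 (0 = Monday), the day is Saturday.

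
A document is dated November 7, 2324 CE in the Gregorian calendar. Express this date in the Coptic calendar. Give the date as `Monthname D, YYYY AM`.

Julian Day Number of the source date = 2570194.
Converting JDN 2570194 to the Coptic calendar gives 25 Paopi 2041 AM.

Paopi 25, 2041 AM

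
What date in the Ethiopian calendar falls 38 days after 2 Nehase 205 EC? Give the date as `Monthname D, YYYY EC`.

Meskerem 5, 206 EC

The starting date is JDN 1799063; 1799063 + 38 = 1799101.
JDN 1799101 corresponds to Meskerem 5, 206 EC.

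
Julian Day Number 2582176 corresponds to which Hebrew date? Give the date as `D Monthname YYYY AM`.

JDN 2582176 is 28 August 2357 in the Gregorian calendar.
In the Hebrew calendar that day is 11 Elul 6117 AM.

11 Elul 6117 AM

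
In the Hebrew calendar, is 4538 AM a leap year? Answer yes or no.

no

Hebrew year 4538 is year 16 of its 19-year Metonic cycle; leap years are at positions 3, 6, 8, 11, 14, 17, 19, so it is a common year (12 months).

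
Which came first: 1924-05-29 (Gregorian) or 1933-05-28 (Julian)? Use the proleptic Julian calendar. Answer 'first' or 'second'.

The two dates have Julian Day Numbers 2423935 and 2427234 respectively.
Since 2423935 < 2427234, the first date comes first.

first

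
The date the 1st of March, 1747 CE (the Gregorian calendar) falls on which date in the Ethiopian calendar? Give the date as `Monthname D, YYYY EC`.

Yekatit 24, 1739 EC

Julian Day Number of the source date = 2359198.
Converting JDN 2359198 to the Ethiopian calendar gives 24 Yekatit 1739 EC.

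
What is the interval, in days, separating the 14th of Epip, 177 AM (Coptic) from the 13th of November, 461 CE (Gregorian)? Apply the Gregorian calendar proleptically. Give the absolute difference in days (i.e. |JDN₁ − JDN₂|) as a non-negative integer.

127

First date → JDN 1889627; second date → JDN 1889754.
The interval is |1889627 − 1889754| = 127 days.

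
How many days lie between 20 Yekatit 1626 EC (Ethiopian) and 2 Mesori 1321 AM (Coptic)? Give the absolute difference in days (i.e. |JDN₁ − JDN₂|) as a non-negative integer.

JDN of the first date = 2317921.
JDN of the second date = 2307491.
|2307491 − 2317921| = 10430.

10430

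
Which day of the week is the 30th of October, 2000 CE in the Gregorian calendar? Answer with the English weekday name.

Monday

Since JDN mod 7 = 0 (0 = Monday), the day is Monday.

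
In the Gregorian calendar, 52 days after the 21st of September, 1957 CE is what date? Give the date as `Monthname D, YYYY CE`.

November 12, 1957 CE

Counting 52 days forward from JDN 2436103 reaches JDN 2436155, which is November 12, 1957 CE.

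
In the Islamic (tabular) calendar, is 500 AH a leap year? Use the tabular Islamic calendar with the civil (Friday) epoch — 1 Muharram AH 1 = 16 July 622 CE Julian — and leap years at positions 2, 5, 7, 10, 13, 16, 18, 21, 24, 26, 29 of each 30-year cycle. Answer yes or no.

no

Year 500 AH is year 20 of its 30-year cycle; leap positions are 2, 5, 7, 10, 13, 16, 18, 21, 24, 26, 29, so it is a common year (354 days).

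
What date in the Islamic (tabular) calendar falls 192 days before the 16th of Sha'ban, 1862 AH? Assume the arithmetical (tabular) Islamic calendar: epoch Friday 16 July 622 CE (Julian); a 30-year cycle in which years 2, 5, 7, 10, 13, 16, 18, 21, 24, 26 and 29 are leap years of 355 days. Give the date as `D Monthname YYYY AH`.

Counting 192 days back from JDN 2608138 reaches JDN 2607946, which is 1 Safar 1862 AH.

1 Safar 1862 AH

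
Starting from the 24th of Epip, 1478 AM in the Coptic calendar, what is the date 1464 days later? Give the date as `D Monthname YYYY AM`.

Counting 1464 days forward from JDN 2364827 reaches JDN 2366291, which is 27 Epip 1482 AM.

27 Epip 1482 AM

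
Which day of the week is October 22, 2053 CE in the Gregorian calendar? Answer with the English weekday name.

2471198 ≡ 2 (mod 7); counting from Monday = 0 gives Wednesday.

Wednesday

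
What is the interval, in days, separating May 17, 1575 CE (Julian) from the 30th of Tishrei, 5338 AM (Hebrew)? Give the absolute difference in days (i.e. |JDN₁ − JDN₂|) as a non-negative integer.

First date → JDN 2296463; second date → JDN 2297341.
The interval is |2296463 − 2297341| = 878 days.

878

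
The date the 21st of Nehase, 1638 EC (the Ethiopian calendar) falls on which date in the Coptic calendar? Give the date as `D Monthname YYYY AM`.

21 Mesori 1362 AM

The source date corresponds to 24 August 1646 in the Gregorian calendar (JDN 2322485).
That day falls on 21 Mesori 1362 AM in the Coptic calendar.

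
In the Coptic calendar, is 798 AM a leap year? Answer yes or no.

no

798 mod 4 = 2; in the Coptic calendar a year is leap when year mod 4 = 3, so it is a common year.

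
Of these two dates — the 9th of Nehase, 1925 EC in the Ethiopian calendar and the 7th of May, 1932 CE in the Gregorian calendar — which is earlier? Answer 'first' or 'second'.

First date → JDN 2427300; second date → JDN 2426835.
JDN 2426835 < JDN 2427300, so the second date is earlier.

second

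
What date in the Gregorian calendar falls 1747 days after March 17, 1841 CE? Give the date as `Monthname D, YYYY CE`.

JDN of March 17, 1841 CE = 2393547.
2393547 + 1747 = 2395294.
JDN 2395294 in the Gregorian calendar is December 28, 1845 CE.

December 28, 1845 CE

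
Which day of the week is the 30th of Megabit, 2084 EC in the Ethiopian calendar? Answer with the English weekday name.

In the Gregorian calendar this is 8 April 2092 (JDN 2485246).
2485246 ≡ 1 (mod 7); counting from Monday = 0 gives Tuesday.

Tuesday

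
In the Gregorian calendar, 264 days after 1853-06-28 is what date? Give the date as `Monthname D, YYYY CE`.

JDN of 1853-06-28 = 2398033.
2398033 + 264 = 2398297.
JDN 2398297 in the Gregorian calendar is March 19, 1854 CE.

March 19, 1854 CE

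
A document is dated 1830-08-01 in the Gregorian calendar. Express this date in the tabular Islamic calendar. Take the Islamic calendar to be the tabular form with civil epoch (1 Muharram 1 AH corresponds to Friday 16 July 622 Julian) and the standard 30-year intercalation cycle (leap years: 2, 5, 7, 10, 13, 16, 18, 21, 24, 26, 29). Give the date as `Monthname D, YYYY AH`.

Julian Day Number of the source date = 2389666.
Converting JDN 2389666 to the tabular Islamic calendar gives 11 Safar 1246 AH.

Safar 11, 1246 AH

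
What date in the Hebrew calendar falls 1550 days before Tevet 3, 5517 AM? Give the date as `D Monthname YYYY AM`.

20 Tishrei 5513 AM

JDN of Tevet 3, 5517 AM = 2362786.
2362786 − 1550 = 2361236.
JDN 2361236 in the Hebrew calendar is 20 Tishrei 5513 AM.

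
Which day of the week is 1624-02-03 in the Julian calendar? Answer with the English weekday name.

Tuesday

Equivalently 13 February 1624 Gregorian, JDN 2314257.
Since JDN mod 7 = 1 (0 = Monday), the day is Tuesday.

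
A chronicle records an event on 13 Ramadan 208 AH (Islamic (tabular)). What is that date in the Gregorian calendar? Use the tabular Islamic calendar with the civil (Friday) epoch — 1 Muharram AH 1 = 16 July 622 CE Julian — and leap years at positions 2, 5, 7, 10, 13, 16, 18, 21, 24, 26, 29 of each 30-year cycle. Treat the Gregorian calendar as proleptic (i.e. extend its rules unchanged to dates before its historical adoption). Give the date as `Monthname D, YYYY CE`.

January 23, 824 CE

Both dates share Julian Day Number 2022042; in the Gregorian calendar that is 23 January 824 CE.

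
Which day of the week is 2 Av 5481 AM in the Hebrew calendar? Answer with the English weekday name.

This is JDN 2349849 (26 July 1721 Gregorian).
JDN 2349849 mod 7 = 5, and JDN 0 was a Monday, so this is a Saturday.

Saturday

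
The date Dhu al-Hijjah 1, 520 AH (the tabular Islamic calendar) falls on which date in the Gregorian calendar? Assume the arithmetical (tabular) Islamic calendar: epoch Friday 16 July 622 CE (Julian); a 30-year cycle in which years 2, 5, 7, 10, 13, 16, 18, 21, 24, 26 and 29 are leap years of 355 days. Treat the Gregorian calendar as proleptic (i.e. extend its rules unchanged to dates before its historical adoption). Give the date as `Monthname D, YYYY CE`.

December 25, 1126 CE

Both dates share Julian Day Number 2132681; in the Gregorian calendar that is 25 December 1126 CE.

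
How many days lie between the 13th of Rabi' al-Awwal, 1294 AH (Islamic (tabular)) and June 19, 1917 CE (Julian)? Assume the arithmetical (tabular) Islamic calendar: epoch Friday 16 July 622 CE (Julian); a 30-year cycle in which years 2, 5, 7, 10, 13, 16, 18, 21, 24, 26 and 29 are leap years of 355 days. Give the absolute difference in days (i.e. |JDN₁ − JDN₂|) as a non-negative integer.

14705

JDN of the first date = 2406707.
JDN of the second date = 2421412.
|2421412 − 2406707| = 14705.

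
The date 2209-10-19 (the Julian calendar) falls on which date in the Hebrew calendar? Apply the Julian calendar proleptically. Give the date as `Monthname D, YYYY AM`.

The source date corresponds to 3 November 2209 in the Gregorian calendar (JDN 2528187).
That day falls on 5 Cheshvan 5970 AM in the Hebrew calendar.

Cheshvan 5, 5970 AM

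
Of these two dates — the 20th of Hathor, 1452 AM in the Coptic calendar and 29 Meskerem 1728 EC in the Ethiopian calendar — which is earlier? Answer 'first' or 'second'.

second

The two dates have Julian Day Numbers 2355087 and 2355036 respectively.
Since 2355036 < 2355087, the second date comes first.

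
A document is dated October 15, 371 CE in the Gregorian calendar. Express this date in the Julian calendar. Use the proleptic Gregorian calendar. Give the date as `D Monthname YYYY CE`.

At this point the Julian calendar is 1 day behind the Gregorian.
15 October 371 Gregorian − 1 day → 14 October 371 Julian.

14 October 371 CE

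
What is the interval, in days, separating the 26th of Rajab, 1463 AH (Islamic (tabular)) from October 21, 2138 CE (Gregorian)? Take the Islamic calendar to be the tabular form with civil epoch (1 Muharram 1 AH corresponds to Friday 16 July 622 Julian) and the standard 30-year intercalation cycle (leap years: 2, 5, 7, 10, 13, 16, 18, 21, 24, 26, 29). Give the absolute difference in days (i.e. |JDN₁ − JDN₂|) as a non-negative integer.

35516

JDN of the first date = 2466726.
JDN of the second date = 2502242.
|2502242 − 2466726| = 35516.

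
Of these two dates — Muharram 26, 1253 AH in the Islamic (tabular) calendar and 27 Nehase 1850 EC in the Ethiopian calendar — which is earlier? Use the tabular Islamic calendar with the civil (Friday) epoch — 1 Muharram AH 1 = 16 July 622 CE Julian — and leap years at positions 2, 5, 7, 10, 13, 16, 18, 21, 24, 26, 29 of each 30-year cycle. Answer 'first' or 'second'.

first

Converting both to JDN: 2392132 vs 2399924; the smaller is the first.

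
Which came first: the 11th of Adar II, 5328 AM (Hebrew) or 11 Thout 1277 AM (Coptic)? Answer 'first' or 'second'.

First date → JDN 2293840; second date → JDN 2291099.
JDN 2291099 < JDN 2293840, so the second date is earlier.

second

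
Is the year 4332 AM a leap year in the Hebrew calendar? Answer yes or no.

Hebrew year 4332 is year 19 of its 19-year Metonic cycle; leap years are at positions 3, 6, 8, 11, 14, 17, 19, so it is a leap year (13 months).

yes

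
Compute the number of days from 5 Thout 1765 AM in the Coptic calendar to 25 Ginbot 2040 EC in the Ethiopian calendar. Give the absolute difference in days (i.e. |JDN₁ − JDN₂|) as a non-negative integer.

105

First date → JDN 2469335; second date → JDN 2469230.
The interval is |2469335 − 2469230| = 105 days.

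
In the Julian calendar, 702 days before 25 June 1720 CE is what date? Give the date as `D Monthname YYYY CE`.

24 July 1718 CE

JDN of 25 June 1720 CE = 2349464.
2349464 − 702 = 2348762.
JDN 2348762 in the Julian calendar is 24 July 1718 CE.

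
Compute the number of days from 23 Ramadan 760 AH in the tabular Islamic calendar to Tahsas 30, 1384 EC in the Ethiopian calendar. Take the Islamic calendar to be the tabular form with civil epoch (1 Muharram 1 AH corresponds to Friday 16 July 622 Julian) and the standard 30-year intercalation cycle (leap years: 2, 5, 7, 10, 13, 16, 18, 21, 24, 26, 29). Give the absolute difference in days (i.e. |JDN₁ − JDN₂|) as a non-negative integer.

11819

JDN of the first date = 2217662.
JDN of the second date = 2229481.
|2229481 − 2217662| = 11819.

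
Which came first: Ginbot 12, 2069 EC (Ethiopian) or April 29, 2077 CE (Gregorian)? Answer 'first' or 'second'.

Converting both to JDN: 2479809 vs 2479788; the smaller is the second.

second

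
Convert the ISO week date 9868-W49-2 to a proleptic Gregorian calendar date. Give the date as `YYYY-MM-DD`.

9868-12-01

ISO week 1 of 9868 is the week containing the first Thursday of 9868.
Week 49, day 2 (Tuesday) lands on 9868-12-01.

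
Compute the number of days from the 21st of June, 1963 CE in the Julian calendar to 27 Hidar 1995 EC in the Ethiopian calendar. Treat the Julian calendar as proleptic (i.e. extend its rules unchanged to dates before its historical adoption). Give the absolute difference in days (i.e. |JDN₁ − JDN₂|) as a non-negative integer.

14400

JDN of the first date = 2438215.
JDN of the second date = 2452615.
|2452615 − 2438215| = 14400.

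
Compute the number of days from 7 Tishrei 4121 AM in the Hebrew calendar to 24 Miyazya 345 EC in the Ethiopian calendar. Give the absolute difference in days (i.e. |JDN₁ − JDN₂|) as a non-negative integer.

First date → JDN 1852794; second date → JDN 1850100.
The interval is |1852794 − 1850100| = 2694 days.

2694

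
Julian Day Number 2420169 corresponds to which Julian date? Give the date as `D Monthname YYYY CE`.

JDN 2420169 is 5 February 1914 in the Gregorian calendar.
In the Julian calendar that day is 23 January 1914 CE.

23 January 1914 CE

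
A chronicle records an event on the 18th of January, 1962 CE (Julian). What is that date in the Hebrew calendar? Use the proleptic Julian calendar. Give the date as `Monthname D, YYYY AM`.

Shevat 26, 5722 AM

The source date corresponds to 31 January 1962 in the Gregorian calendar (JDN 2437696).
That day falls on 26 Shevat 5722 AM in the Hebrew calendar.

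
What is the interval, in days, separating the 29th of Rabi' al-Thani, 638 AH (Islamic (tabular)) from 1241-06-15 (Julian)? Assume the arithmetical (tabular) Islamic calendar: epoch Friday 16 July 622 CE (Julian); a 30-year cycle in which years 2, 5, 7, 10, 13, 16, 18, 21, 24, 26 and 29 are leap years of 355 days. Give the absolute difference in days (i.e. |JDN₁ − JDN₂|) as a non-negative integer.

210

First date → JDN 2174289; second date → JDN 2174499.
The interval is |2174289 − 2174499| = 210 days.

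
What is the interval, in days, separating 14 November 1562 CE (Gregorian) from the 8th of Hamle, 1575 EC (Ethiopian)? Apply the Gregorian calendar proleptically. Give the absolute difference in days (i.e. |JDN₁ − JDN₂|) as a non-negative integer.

7545

First date → JDN 2291886; second date → JDN 2299431.
The interval is |2291886 − 2299431| = 7545 days.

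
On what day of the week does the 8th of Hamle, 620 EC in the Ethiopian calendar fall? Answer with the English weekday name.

Saturday

Equivalently 5 July 628 Gregorian, JDN 1950618.
Since JDN mod 7 = 5 (0 = Monday), the day is Saturday.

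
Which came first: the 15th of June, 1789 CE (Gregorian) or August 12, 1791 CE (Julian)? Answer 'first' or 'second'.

Converting both to JDN: 2374645 vs 2375444; the smaller is the first.

first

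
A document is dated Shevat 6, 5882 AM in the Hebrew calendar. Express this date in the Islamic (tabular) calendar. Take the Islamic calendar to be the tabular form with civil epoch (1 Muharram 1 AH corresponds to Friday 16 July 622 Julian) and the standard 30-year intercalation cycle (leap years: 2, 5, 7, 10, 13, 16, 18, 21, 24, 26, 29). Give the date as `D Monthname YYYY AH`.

The source date corresponds to 13 January 2122 in the Gregorian calendar (JDN 2496117).
That day falls on 5 Rajab 1546 AH in the tabular Islamic calendar.

5 Rajab 1546 AH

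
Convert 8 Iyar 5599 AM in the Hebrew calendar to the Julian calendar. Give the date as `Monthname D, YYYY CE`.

Julian Day Number of the source date = 2392852.
Converting JDN 2392852 to the Julian calendar gives 10 April 1839 CE.

April 10, 1839 CE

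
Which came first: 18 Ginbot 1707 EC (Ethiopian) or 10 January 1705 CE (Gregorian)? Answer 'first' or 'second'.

second

The two dates have Julian Day Numbers 2347594 and 2343808 respectively.
Since 2343808 < 2347594, the second date comes first.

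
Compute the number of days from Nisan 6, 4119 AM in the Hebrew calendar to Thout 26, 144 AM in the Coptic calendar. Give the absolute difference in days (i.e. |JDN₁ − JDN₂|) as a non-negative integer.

First date → JDN 1852262; second date → JDN 1877286.
The interval is |1852262 − 1877286| = 25024 days.

25024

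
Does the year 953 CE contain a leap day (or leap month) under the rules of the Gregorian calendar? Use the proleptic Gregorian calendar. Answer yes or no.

953 is not divisible by 4, so it is a common year.

no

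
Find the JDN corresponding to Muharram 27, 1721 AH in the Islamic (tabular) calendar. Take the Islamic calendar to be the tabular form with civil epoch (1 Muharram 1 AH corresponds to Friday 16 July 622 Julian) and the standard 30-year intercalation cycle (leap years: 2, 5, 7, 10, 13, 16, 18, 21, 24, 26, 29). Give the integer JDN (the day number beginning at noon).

In the Gregorian calendar the same day is 27 May 2291.
JDN 2299161 is 15 October 1582 CE (Gregorian); the target day is +258816 days from there, so JDN = 2557977.

2557977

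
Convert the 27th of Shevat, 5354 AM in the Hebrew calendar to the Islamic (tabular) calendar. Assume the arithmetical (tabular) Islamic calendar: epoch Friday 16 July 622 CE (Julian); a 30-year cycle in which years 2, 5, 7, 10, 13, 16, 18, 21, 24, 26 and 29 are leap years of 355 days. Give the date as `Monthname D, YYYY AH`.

Jumada al-Awwal 26, 1002 AH

Julian Day Number of the source date = 2303304.
Converting JDN 2303304 to the tabular Islamic calendar gives 26 Jumada al-Awwal 1002 AH.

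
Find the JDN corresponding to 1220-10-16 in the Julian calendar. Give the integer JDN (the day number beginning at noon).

In the proleptic Gregorian calendar the same day is 23 October 1220.
JDN 2451545 is 1 January 2000 CE (Gregorian); the target day is −284593 days from there, so JDN = 2166952.

2166952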